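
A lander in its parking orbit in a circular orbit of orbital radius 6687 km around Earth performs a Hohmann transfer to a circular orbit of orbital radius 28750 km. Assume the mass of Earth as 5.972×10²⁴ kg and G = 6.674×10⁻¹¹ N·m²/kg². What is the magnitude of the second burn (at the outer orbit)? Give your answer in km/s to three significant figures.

Δv ≈ 1.44 km/s

μ = GM = 6.674×10⁻¹¹ × 5.972×10²⁴ = 3.986×10¹⁴ m³/s².
r₁ = 6687 km = 6.687×10⁶ m.
r₂ = 28750 km = 2.875×10⁷ m.
Transfer ellipse a_t = (r₁ + r₂)/2 = 1.772×10⁷ m.
At r₁: circular v_c1 = √(μ/r₁) = 7720 m/s; transfer-perigee v_p = √[μ(2/r₁ − 1/a_t)] = 9834 m/s.
At r₂: circular v_c2 = √(μ/r₂) = 3723 m/s; transfer-apogee v_a = √[μ(2/r₂ − 1/a_t)] = 2287 m/s.
Δv₂ = v_c2 − v_a = 1436 m/s.
= 1.436 km/s.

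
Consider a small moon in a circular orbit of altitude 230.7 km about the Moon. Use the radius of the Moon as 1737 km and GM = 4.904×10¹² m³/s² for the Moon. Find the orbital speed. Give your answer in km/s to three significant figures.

r = 1737 + 230.7 = 1967.7 km = 1.9677×10⁶ m.
For a circular orbit v = √(μ/r) = √(4.904×10¹² / 1.968×10⁶) = √(2.492×10⁶) = 1579 m/s.
That is 1.579 km/s.

v ≈ 1.58 km/s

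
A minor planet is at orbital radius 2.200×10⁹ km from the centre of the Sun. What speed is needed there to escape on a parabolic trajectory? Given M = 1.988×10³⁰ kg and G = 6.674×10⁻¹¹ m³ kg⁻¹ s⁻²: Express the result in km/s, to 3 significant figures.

v_esc ≈ 11.0 km/s

μ = GM = 6.674×10⁻¹¹ × 1.988×10³⁰ = 1.327×10²⁰ m³/s².
r = 2.200×10⁹ km = 2.200×10¹² m.
Escape speed v_esc = √(2μ/r) = √(2 × 1.327×10²⁰ / 2.200×10¹²) = √(1.206×10⁸) = 10980 m/s.
= 10.98 km/s.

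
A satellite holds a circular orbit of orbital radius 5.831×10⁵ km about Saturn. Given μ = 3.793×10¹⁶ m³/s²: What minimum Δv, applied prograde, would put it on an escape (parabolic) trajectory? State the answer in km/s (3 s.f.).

r = 5.831×10⁵ km = 5.831×10⁸ m.
Circular speed v_c = √(μ/r) = 8065 m/s.
Escape speed v_esc = √(2μ/r) = √2 × v_c = 11410 m/s.
Δv = v_esc − v_c = 3341 m/s = 3.341 km/s.

Δv ≈ 3.34 km/s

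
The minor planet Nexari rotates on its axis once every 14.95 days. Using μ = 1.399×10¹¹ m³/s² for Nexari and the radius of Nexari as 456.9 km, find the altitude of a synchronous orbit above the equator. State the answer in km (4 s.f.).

h_sync ≈ 17630 km

T = 14.95 days = 1.292×10⁶ s.
A synchronous orbit has period T, so by Kepler's third law a = (μT²/4π²)^(1/3).
μT²/4π² = 1.399×10¹¹ × (1.292×10⁶)² / 39.48 = 5.912×10²¹ m³.
a = 1.808×10⁷ m = 18082 km.
Altitude h = a − R = 18082 − 456.9 = 17625 km.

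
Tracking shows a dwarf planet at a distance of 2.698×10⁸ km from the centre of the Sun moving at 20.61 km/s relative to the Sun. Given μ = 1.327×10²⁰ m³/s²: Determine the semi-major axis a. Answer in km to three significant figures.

a ≈ 2.37×10⁸ km

r = 2.698×10¹¹ m.
Vis-viva rearranged: 1/a = 2/r − v²/μ = 7.413×10⁻¹² − 3.201×10⁻¹² = 4.212×10⁻¹² m⁻¹.
a = 2.374×10¹¹ m = 2.3742×10⁸ km.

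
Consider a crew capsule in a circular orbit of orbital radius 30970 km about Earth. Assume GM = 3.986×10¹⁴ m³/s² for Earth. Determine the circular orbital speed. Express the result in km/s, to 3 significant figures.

v ≈ 3.59 km/s

r = 30970 km = 3.097×10⁷ m.
For a circular orbit v = √(μ/r) = √(3.986×10¹⁴ / 3.097×10⁷) = √(1.287×10⁷) = 3588 m/s.
That is 3.588 km/s.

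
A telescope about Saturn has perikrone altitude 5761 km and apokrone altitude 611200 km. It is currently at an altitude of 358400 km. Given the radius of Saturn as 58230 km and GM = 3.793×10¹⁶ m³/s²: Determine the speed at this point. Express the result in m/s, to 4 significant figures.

v ≈ 8868 m/s

r_p = 58230 + 5761 = 63991 km = 6.3991×10⁷ m.
r_a = 58230 + 611200 = 669430 km = 6.6943×10⁸ m.
r = 58230 + 358400 = 4.1663×10⁵ km = 4.166×10⁸ m.
Semi-major axis a = (r_p + r_a)/2 = 3.6671×10⁵ km = 3.667×10⁸ m.
Vis-viva: v² = μ(2/r − 1/a) = 3.793×10¹⁶ × (4.800×10⁻⁹ − 2.727×10⁻⁹) = 7.865×10⁷ m²/s².
v = 8868 m/s.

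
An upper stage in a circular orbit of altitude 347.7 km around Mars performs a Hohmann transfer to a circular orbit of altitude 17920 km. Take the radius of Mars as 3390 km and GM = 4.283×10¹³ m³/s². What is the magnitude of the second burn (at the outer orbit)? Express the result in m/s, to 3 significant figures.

Δv ≈ 643 m/s

r₁ = 3390 + 347.7 = 3737.7 km = 3.7377×10⁶ m.
r₂ = 3390 + 17920 = 21310 km = 2.1310×10⁷ m.
Transfer ellipse a_t = (r₁ + r₂)/2 = 1.252×10⁷ m.
At r₁: circular v_c1 = √(μ/r₁) = 3385 m/s; transfer-periapsis v_p = √[μ(2/r₁ − 1/a_t)] = 4416 m/s.
At r₂: circular v_c2 = √(μ/r₂) = 1418 m/s; transfer-apoapsis v_a = √[μ(2/r₂ − 1/a_t)] = 774.5 m/s.
Δv₂ = v_c2 − v_a = 643.2 m/s.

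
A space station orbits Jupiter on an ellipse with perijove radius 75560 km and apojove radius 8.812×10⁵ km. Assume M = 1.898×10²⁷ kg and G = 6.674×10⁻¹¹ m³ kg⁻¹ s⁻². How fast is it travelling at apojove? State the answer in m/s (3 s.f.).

μ = GM = 6.674×10⁻¹¹ × 1.898×10²⁷ = 1.267×10¹⁷ m³/s².
Semi-major axis a = (r_p + r_a)/2 = 4.7838×10⁵ km = 4.784×10⁸ m.
Vis-viva: v² = μ(2/r − 1/a) = 1.267×10¹⁷ × (2.270×10⁻⁹ − 2.090×10⁻⁹) = 2.271×10⁷ m²/s².
v = 4765 m/s.

v ≈ 4770 m/s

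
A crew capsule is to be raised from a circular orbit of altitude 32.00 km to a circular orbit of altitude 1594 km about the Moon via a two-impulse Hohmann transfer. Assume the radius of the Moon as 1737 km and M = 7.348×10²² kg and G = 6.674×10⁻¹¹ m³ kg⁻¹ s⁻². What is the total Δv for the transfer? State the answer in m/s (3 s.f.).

μ = GM = 6.674×10⁻¹¹ × 7.348×10²² = 4.904×10¹² m³/s².
r₁ = 1737 + 32.00 = 1769.0 km = 1.7690×10⁶ m.
r₂ = 1737 + 1594 = 3331.0 km = 3.3310×10⁶ m.
Transfer ellipse a_t = (r₁ + r₂)/2 = 2.550×10⁶ m.
At r₁: circular v_c1 = √(μ/r₁) = 1665 m/s; transfer-perilune v_p = √[μ(2/r₁ − 1/a_t)] = 1903 m/s.
Δv₁ = v_p − v_c1 = 238.0 m/s.
At r₂: circular v_c2 = √(μ/r₂) = 1213 m/s; transfer-apolune v_a = √[μ(2/r₂ − 1/a_t)] = 1011 m/s.
Δv₂ = v_c2 − v_a = 202.8 m/s.
Total Δv = Δv₁ + Δv₂ = 440.7 m/s.

Δv_total ≈ 441 m/s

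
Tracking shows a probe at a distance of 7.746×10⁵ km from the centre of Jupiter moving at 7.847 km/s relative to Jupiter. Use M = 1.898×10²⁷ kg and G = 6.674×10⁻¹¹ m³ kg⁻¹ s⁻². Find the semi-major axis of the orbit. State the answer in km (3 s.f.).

a ≈ 4.77×10⁵ km

μ = GM = 6.674×10⁻¹¹ × 1.898×10²⁷ = 1.267×10¹⁷ m³/s².
r = 7.746×10⁸ m.
Specific orbital energy ε = v²/2 − μ/r = (7847)²/2 − 1.267×10¹⁷/7.746×10⁸ = -1.327×10⁸ J/kg.
Since ε = −μ/(2a), a = −μ/(2ε) = 4.771×10⁸ m = 4.7713×10⁵ km.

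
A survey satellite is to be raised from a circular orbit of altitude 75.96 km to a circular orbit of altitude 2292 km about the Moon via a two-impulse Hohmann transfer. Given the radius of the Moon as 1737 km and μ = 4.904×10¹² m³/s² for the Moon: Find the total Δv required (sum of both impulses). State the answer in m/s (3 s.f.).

Δv_total ≈ 521 m/s

r₁ = 1737 + 75.96 = 1813.0 km = 1.8130×10⁶ m.
r₂ = 1737 + 2292 = 4029.0 km = 4.0290×10⁶ m.
Transfer ellipse a_t = (r₁ + r₂)/2 = 2.921×10⁶ m.
At r₁: circular v_c1 = √(μ/r₁) = 1645 m/s; transfer-perilune v_p = √[μ(2/r₁ − 1/a_t)] = 1932 m/s.
Δv₁ = v_p − v_c1 = 286.9 m/s.
At r₂: circular v_c2 = √(μ/r₂) = 1103 m/s; transfer-apolune v_a = √[μ(2/r₂ − 1/a_t)] = 869.2 m/s.
Δv₂ = v_c2 − v_a = 234.1 m/s.
Total Δv = Δv₁ + Δv₂ = 521.0 m/s.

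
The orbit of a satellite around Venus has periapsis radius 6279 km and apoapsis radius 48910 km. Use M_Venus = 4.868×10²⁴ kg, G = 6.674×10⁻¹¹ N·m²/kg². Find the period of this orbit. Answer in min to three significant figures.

T ≈ 842 min

μ = GM = 6.674×10⁻¹¹ × 4.868×10²⁴ = 3.249×10¹⁴ m³/s².
Semi-major axis a = (r_p + r_a)/2 = (6279.0 + 48910)/2 = 27594 km = 2.759×10⁷ m.
By Kepler's third law T = 2π√(a³/μ) = 2π × 8.042×10³ = 5.053×10⁴ s.
= 842.2 min.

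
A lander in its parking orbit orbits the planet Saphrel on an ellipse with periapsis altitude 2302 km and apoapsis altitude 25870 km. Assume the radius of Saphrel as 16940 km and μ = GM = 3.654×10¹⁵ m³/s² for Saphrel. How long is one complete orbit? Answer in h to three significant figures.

T ≈ 4.99 h

r_p = 16940 + 2302 = 19242 km = 1.9242×10⁷ m.
r_a = 16940 + 25870 = 42810 km = 4.2810×10⁷ m.
Semi-major axis a = (r_p + r_a)/2 = (19242 + 42810)/2 = 31026 km = 3.103×10⁷ m.
By Kepler's third law T = 2π√(a³/μ) = 2π × 2.859×10³ = 1.796×10⁴ s.
= 4.990 h.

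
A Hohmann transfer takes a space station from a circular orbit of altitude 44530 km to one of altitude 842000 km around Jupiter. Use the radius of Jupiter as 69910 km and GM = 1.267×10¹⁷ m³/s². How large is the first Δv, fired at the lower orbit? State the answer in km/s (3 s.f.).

Δv ≈ 11.1 km/s

r₁ = 69910 + 44530 = 114440 km = 1.1444×10⁸ m.
r₂ = 69910 + 842000 = 911910 km = 9.1191×10⁸ m.
Transfer ellipse a_t = (r₁ + r₂)/2 = 5.132×10⁸ m.
At r₁: circular v_c1 = √(μ/r₁) = 33270 m/s; transfer-perijove v_p = √[μ(2/r₁ − 1/a_t)] = 44360 m/s.
Δv₁ = v_p − v_c1 = 11080 m/s.
= 11.08 km/s.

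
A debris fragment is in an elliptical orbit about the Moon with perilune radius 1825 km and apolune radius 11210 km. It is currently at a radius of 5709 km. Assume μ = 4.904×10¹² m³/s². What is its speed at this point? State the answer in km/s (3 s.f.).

v ≈ 0.983 km/s

Semi-major axis a = (r_p + r_a)/2 = 6517.5 km = 6.518×10⁶ m.
Vis-viva: v² = μ(2/r − 1/a) = 4.904×10¹² × (3.503×10⁻⁷ − 1.534×10⁻⁷) = 9.656×10⁵ m²/s².
v = 982.6 m/s = 0.9826 km/s.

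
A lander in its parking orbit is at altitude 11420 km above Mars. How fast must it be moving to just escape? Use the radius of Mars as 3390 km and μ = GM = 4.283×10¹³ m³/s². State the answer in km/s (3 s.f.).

v_esc ≈ 2.40 km/s

r = 3390 + 11420 = 14810 km = 1.4810×10⁷ m.
Escape speed v_esc = √(2μ/r) = √(2 × 4.283×10¹³ / 1.481×10⁷) = √(5.784×10⁶) = 2405 m/s.
= 2.405 km/s.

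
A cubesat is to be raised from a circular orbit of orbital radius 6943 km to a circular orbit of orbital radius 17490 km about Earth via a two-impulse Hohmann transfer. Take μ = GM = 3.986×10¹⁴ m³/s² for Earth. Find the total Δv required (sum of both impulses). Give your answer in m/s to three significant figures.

Δv_total ≈ 2660 m/s

r₁ = 6943 km = 6.943×10⁶ m.
r₂ = 17490 km = 1.749×10⁷ m.
Transfer ellipse a_t = (r₁ + r₂)/2 = 1.222×10⁷ m.
At r₁: circular v_c1 = √(μ/r₁) = 7577 m/s; transfer-perigee v_p = √[μ(2/r₁ − 1/a_t)] = 9066 m/s.
Δv₁ = v_p − v_c1 = 1489 m/s.
At r₂: circular v_c2 = √(μ/r₂) = 4774 m/s; transfer-apogee v_a = √[μ(2/r₂ − 1/a_t)] = 3599 m/s.
Δv₂ = v_c2 − v_a = 1175 m/s.
Total Δv = Δv₁ + Δv₂ = 2664 m/s.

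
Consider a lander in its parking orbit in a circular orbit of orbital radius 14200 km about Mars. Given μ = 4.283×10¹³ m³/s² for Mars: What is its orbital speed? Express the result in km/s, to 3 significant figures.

v ≈ 1.74 km/s

r = 14200 km = 1.420×10⁷ m.
For a circular orbit v = √(μ/r) = √(4.283×10¹³ / 1.420×10⁷) = √(3.016×10⁶) = 1737 m/s.
That is 1.737 km/s.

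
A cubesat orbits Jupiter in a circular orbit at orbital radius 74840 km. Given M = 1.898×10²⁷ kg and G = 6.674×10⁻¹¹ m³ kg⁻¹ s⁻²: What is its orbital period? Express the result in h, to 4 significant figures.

μ = GM = 6.674×10⁻¹¹ × 1.898×10²⁷ = 1.267×10¹⁷ m³/s².
r = 74840 km = 7.484×10⁷ m.
Kepler's third law: T = 2π√(r³/μ) = 2π√((7.484×10⁷)³ / 1.267×10¹⁷).
r³/μ = 3.309×10⁶ s², so T = 2π × 1.819×10³ = 1.143×10⁴ s.
Converting: 1.143×10⁴ s ÷ 3600 = 3.175 h.

T ≈ 3.175 h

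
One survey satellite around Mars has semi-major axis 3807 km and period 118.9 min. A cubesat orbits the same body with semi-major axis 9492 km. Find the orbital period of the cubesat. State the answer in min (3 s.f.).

T₂ ≈ 468 min

Kepler's third law: T² ∝ a³, so T₂ = T₁ (a₂/a₁)^(3/2).
a₂/a₁ = 2.493, (a₂/a₁)^(3/2) = 3.937.
T₂ = 118.9 × 3.937 = 468.1 min.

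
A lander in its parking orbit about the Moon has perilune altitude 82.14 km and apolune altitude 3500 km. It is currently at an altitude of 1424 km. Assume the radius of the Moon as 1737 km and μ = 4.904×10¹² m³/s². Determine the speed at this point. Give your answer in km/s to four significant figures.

r_p = 1737 + 82.14 = 1819.1 km = 1.8191×10⁶ m.
r_a = 1737 + 3500 = 5237.0 km = 5.2370×10⁶ m.
r = 1737 + 1424 = 3161.0 km = 3.161×10⁶ m.
Semi-major axis a = (r_p + r_a)/2 = 3528.1 km = 3.528×10⁶ m.
Vis-viva: v² = μ(2/r − 1/a) = 4.904×10¹² × (6.327×10⁻⁷ − 2.834×10⁻⁷) = 1.713×10⁶ m²/s².
v = 1309 m/s = 1.309 km/s.

v ≈ 1.309 km/s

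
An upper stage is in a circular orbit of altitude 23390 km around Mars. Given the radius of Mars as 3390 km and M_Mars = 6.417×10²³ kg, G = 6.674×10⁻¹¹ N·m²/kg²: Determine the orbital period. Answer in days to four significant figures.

μ = GM = 6.674×10⁻¹¹ × 6.417×10²³ = 4.283×10¹³ m³/s².
r = 3390 + 23390 = 26780 km = 2.6780×10⁷ m.
Kepler's third law: T = 2π√(r³/μ) = 2π√((2.678×10⁷)³ / 4.283×10¹³).
r³/μ = 4.484×10⁸ s², so T = 2π × 2.118×10⁴ = 1.331×10⁵ s.
Converting: 1.331×10⁵ s ÷ 86400 = 1.540 days.

T ≈ 1.540 days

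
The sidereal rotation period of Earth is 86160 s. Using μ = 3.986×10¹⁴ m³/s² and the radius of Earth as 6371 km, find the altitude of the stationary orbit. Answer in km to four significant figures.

A synchronous orbit has period T, so by Kepler's third law a = (μT²/4π²)^(1/3).
μT²/4π² = 3.986×10¹⁴ × (8.616×10⁴)² / 39.48 = 7.495×10²² m³.
a = 4.216×10⁷ m = 42163 km.
Altitude h = a − R = 42163 − 6371 = 35792 km.

h_sync ≈ 35790 km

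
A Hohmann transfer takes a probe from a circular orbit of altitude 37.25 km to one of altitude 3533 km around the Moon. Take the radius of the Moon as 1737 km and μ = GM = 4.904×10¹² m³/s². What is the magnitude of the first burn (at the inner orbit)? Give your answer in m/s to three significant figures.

Δv ≈ 371 m/s

r₁ = 1737 + 37.25 = 1774.2 km = 1.7742×10⁶ m.
r₂ = 1737 + 3533 = 5270.0 km = 5.2700×10⁶ m.
Transfer ellipse a_t = (r₁ + r₂)/2 = 3.522×10⁶ m.
At r₁: circular v_c1 = √(μ/r₁) = 1663 m/s; transfer-perilune v_p = √[μ(2/r₁ − 1/a_t)] = 2034 m/s.
Δv₁ = v_p − v_c1 = 371.1 m/s.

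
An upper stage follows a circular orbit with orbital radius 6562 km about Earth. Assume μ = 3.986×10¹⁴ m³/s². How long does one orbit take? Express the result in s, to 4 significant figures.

T ≈ 5290 s

r = 6562 km = 6.562×10⁶ m.
Kepler's third law: T = 2π√(r³/μ) = 2π√((6.562×10⁶)³ / 3.986×10¹⁴).
r³/μ = 7.089×10⁵ s², so T = 2π × 8.419×10² = 5.290×10³ s.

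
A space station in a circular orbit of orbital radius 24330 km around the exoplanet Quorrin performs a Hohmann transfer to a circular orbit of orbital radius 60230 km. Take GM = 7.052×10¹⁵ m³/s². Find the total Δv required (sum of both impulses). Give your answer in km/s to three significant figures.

Δv_total ≈ 5.91 km/s

r₁ = 24330 km = 2.433×10⁷ m.
r₂ = 60230 km = 6.023×10⁷ m.
Transfer ellipse a_t = (r₁ + r₂)/2 = 4.228×10⁷ m.
At r₁: circular v_c1 = √(μ/r₁) = 17020 m/s; transfer-periapsis v_p = √[μ(2/r₁ − 1/a_t)] = 20320 m/s.
Δv₁ = v_p − v_c1 = 3295 m/s.
At r₂: circular v_c2 = √(μ/r₂) = 10820 m/s; transfer-apoapsis v_a = √[μ(2/r₂ − 1/a_t)] = 8208 m/s.
Δv₂ = v_c2 − v_a = 2612 m/s.
Total Δv = Δv₁ + Δv₂ = 5907 m/s = 5.907 km/s.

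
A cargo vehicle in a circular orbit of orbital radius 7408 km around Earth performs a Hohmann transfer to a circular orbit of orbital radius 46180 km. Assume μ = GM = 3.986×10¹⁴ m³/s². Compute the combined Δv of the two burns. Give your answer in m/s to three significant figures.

Δv_total ≈ 3690 m/s

r₁ = 7408 km = 7.408×10⁶ m.
r₂ = 46180 km = 4.618×10⁷ m.
Transfer ellipse a_t = (r₁ + r₂)/2 = 2.679×10⁷ m.
At r₁: circular v_c1 = √(μ/r₁) = 7335 m/s; transfer-perigee v_p = √[μ(2/r₁ − 1/a_t)] = 9630 m/s.
Δv₁ = v_p − v_c1 = 2295 m/s.
At r₂: circular v_c2 = √(μ/r₂) = 2938 m/s; transfer-apogee v_a = √[μ(2/r₂ − 1/a_t)] = 1545 m/s.
Δv₂ = v_c2 − v_a = 1393 m/s.
Total Δv = Δv₁ + Δv₂ = 3688 m/s.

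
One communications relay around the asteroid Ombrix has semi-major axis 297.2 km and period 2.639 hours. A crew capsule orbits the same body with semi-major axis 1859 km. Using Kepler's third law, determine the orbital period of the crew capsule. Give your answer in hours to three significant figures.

T₂ ≈ 41.3 hours

Kepler's third law: T² ∝ a³, so T₂ = T₁ (a₂/a₁)^(3/2).
a₂/a₁ = 6.255, (a₂/a₁)^(3/2) = 15.64.
T₂ = 2.639 × 15.64 = 41.28 hours.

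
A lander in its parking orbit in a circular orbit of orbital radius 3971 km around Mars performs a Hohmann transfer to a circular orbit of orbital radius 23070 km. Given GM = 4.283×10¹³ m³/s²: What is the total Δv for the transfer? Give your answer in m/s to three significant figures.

Δv_total ≈ 1630 m/s

r₁ = 3971 km = 3.971×10⁶ m.
r₂ = 23070 km = 2.307×10⁷ m.
Transfer ellipse a_t = (r₁ + r₂)/2 = 1.352×10⁷ m.
At r₁: circular v_c1 = √(μ/r₁) = 3284 m/s; transfer-periapsis v_p = √[μ(2/r₁ − 1/a_t)] = 4290 m/s.
Δv₁ = v_p − v_c1 = 1006 m/s.
At r₂: circular v_c2 = √(μ/r₂) = 1363 m/s; transfer-apoapsis v_a = √[μ(2/r₂ − 1/a_t)] = 738.4 m/s.
Δv₂ = v_c2 − v_a = 624.1 m/s.
Total Δv = Δv₁ + Δv₂ = 1630 m/s.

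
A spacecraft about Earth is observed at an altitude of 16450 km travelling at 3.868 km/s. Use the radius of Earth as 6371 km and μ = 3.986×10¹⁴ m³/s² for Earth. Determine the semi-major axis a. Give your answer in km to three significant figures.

r = 6371 + 16450 = 22821 km = 2.282×10⁷ m.
Vis-viva rearranged: 1/a = 2/r − v²/μ = 8.764×10⁻⁸ − 3.753×10⁻⁸ = 5.010×10⁻⁸ m⁻¹.
a = 1.996×10⁷ m = 19959 km.

a ≈ 20000 km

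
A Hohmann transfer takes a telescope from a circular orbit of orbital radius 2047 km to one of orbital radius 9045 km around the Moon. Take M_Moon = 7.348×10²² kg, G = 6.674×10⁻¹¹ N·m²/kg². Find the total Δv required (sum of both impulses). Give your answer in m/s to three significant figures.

μ = GM = 6.674×10⁻¹¹ × 7.348×10²² = 4.904×10¹² m³/s².
r₁ = 2047 km = 2.047×10⁶ m.
r₂ = 9045 km = 9.045×10⁶ m.
Transfer ellipse a_t = (r₁ + r₂)/2 = 5.546×10⁶ m.
At r₁: circular v_c1 = √(μ/r₁) = 1548 m/s; transfer-perilune v_p = √[μ(2/r₁ − 1/a_t)] = 1977 m/s.
Δv₁ = v_p − v_c1 = 428.9 m/s.
At r₂: circular v_c2 = √(μ/r₂) = 736.3 m/s; transfer-apolune v_a = √[μ(2/r₂ − 1/a_t)] = 447.3 m/s.
Δv₂ = v_c2 − v_a = 289.0 m/s.
Total Δv = Δv₁ + Δv₂ = 717.8 m/s.

Δv_total ≈ 718 m/s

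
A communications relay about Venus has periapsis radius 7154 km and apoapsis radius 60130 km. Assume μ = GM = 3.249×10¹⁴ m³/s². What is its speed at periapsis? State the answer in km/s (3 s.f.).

Semi-major axis a = (r_p + r_a)/2 = 33642 km = 3.364×10⁷ m.
Vis-viva: v² = μ(2/r − 1/a) = 3.249×10¹⁴ × (2.796×10⁻⁷ − 2.972×10⁻⁸) = 8.117×10⁷ m²/s².
v = 9010 m/s = 9.010 km/s.

v ≈ 9.01 km/s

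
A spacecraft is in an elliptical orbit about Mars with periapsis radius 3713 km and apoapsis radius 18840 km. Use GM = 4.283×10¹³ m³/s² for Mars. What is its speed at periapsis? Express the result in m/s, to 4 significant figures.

v ≈ 4390 m/s

Semi-major axis a = (r_p + r_a)/2 = 11276 km = 1.128×10⁷ m.
Vis-viva: v² = μ(2/r − 1/a) = 4.283×10¹³ × (5.386×10⁻⁷ − 8.868×10⁻⁸) = 1.927×10⁷ m²/s².
v = 4390 m/s.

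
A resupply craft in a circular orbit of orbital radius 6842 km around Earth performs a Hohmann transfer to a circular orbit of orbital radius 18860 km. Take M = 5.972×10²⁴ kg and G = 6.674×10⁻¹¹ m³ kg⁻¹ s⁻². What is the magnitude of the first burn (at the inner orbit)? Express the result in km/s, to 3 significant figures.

μ = GM = 6.674×10⁻¹¹ × 5.972×10²⁴ = 3.986×10¹⁴ m³/s².
r₁ = 6842 km = 6.842×10⁶ m.
r₂ = 18860 km = 1.886×10⁷ m.
Transfer ellipse a_t = (r₁ + r₂)/2 = 1.285×10⁷ m.
At r₁: circular v_c1 = √(μ/r₁) = 7632 m/s; transfer-perigee v_p = √[μ(2/r₁ − 1/a_t)] = 9246 m/s.
Δv₁ = v_p − v_c1 = 1614 m/s.
= 1.614 km/s.

Δv ≈ 1.61 km/s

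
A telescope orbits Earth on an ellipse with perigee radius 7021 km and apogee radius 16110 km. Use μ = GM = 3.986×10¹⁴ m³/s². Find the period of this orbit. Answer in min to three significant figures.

T ≈ 206 min

Semi-major axis a = (r_p + r_a)/2 = (7021.0 + 16110)/2 = 11566 km = 1.157×10⁷ m.
By Kepler's third law T = 2π√(a³/μ) = 2π × 1.970×10³ = 1.238×10⁴ s.
= 206.3 min.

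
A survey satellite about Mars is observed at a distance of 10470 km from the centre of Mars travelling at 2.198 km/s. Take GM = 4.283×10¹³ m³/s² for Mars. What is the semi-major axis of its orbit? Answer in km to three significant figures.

r = 1.047×10⁷ m.
Specific orbital energy ε = v²/2 − μ/r = (2198)²/2 − 4.283×10¹³/1.047×10⁷ = -1.675×10⁶ J/kg.
Since ε = −μ/(2a), a = −μ/(2ε) = 1.278×10⁷ m = 12784 km.

a ≈ 12800 km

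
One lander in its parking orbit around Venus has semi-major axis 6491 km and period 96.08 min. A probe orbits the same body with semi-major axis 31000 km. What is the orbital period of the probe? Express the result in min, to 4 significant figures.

T₂ ≈ 1003 min

Kepler's third law: T² ∝ a³, so T₂ = T₁ (a₂/a₁)^(3/2).
a₂/a₁ = 4.776, (a₂/a₁)^(3/2) = 10.44.
T₂ = 96.08 × 10.44 = 1003 min.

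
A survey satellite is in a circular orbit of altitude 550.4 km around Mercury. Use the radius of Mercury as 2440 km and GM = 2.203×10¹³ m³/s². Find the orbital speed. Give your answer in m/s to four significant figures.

v ≈ 2714 m/s

r = 2440 + 550.4 = 2990.4 km = 2.9904×10⁶ m.
For a circular orbit v = √(μ/r) = √(2.203×10¹³ / 2.990×10⁶) = √(7.367×10⁶) = 2714 m/s.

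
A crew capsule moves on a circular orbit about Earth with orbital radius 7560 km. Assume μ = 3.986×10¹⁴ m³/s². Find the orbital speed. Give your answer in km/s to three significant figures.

r = 7560 km = 7.560×10⁶ m.
For a circular orbit v = √(μ/r) = √(3.986×10¹⁴ / 7.560×10⁶) = √(5.272×10⁷) = 7261 m/s.
That is 7.261 km/s.

v ≈ 7.26 km/s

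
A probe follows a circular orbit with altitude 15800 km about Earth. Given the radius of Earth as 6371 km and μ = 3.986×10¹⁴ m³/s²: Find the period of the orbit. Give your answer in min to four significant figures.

r = 6371 + 15800 = 22171 km = 2.2171×10⁷ m.
Kepler's third law: T = 2π√(r³/μ) = 2π√((2.217×10⁷)³ / 3.986×10¹⁴).
r³/μ = 2.734×10⁷ s², so T = 2π × 5.229×10³ = 3.285×10⁴ s.
Converting: 3.285×10⁴ s ÷ 60.00 = 547.6 min.

T ≈ 547.6 min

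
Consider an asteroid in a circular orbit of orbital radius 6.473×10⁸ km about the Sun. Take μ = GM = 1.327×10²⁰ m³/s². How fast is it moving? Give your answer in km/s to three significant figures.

r = 6.473×10⁸ km = 6.473×10¹¹ m.
For a circular orbit v = √(μ/r) = √(1.327×10²⁰ / 6.473×10¹¹) = √(2.050×10⁸) = 14320 m/s.
That is 14.32 km/s.

v ≈ 14.3 km/s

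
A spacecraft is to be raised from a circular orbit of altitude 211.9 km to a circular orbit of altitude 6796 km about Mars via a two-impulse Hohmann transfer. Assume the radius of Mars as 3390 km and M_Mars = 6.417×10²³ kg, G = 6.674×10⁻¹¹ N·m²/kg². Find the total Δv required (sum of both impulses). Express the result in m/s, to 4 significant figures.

μ = GM = 6.674×10⁻¹¹ × 6.417×10²³ = 4.283×10¹³ m³/s².
r₁ = 3390 + 211.9 = 3601.9 km = 3.6019×10⁶ m.
r₂ = 3390 + 6796 = 10186 km = 1.0186×10⁷ m.
Transfer ellipse a_t = (r₁ + r₂)/2 = 6.894×10⁶ m.
At r₁: circular v_c1 = √(μ/r₁) = 3448 m/s; transfer-periapsis v_p = √[μ(2/r₁ − 1/a_t)] = 4191 m/s.
Δv₁ = v_p − v_c1 = 743.2 m/s.
At r₂: circular v_c2 = √(μ/r₂) = 2050 m/s; transfer-apoapsis v_a = √[μ(2/r₂ − 1/a_t)] = 1482 m/s.
Δv₂ = v_c2 − v_a = 568.3 m/s.
Total Δv = Δv₁ + Δv₂ = 1312 m/s.

Δv_total ≈ 1312 m/s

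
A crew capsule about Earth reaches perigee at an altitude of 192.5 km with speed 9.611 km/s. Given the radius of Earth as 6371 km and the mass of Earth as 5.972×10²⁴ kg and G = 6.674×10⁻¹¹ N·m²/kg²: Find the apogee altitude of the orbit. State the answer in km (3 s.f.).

apogee altitude ≈ 14500 km

μ = GM = 6.674×10⁻¹¹ × 5.972×10²⁴ = 3.986×10¹⁴ m³/s².
r_p = 6371 + 192.5 = 6563.5 km = 6.564×10⁶ m.
Specific energy ε = v²/2 − μ/r = -1.454×10⁷ J/kg, so a = −μ/(2ε) = 1.371×10⁷ m.
The apsides satisfy r_p + r_a = 2a, so the apogee radius is 2a − r_p = 2.085×10⁷ m = 20849 km.
Apogee altitude = 20849 − 6371 = 14478 km.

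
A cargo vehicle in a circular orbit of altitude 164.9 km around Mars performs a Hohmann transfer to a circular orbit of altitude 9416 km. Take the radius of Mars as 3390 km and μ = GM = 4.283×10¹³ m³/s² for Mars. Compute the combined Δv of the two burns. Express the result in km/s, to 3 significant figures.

r₁ = 3390 + 164.9 = 3554.9 km = 3.5549×10⁶ m.
r₂ = 3390 + 9416 = 12806 km = 1.2806×10⁷ m.
Transfer ellipse a_t = (r₁ + r₂)/2 = 8.180×10⁶ m.
At r₁: circular v_c1 = √(μ/r₁) = 3471 m/s; transfer-periapsis v_p = √[μ(2/r₁ − 1/a_t)] = 4343 m/s.
Δv₁ = v_p − v_c1 = 871.8 m/s.
At r₂: circular v_c2 = √(μ/r₂) = 1829 m/s; transfer-apoapsis v_a = √[μ(2/r₂ − 1/a_t)] = 1206 m/s.
Δv₂ = v_c2 − v_a = 623.2 m/s.
Total Δv = Δv₁ + Δv₂ = 1495 m/s = 1.495 km/s.

Δv_total ≈ 1.50 km/s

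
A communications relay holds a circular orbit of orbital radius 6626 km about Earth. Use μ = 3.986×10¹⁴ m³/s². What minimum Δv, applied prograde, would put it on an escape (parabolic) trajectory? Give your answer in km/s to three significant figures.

Δv ≈ 3.21 km/s

r = 6626 km = 6.626×10⁶ m.
Circular speed v_c = √(μ/r) = 7756 m/s.
Escape speed v_esc = √(2μ/r) = √2 × v_c = 10970 m/s.
Δv = v_esc − v_c = 3213 m/s = 3.213 km/s.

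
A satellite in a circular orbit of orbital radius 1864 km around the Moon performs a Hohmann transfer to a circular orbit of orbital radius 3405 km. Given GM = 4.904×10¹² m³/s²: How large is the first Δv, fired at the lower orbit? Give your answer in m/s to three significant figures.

r₁ = 1864 km = 1.864×10⁶ m.
r₂ = 3405 km = 3.405×10⁶ m.
Transfer ellipse a_t = (r₁ + r₂)/2 = 2.634×10⁶ m.
At r₁: circular v_c1 = √(μ/r₁) = 1622 m/s; transfer-perilune v_p = √[μ(2/r₁ − 1/a_t)] = 1844 m/s.
Δv₁ = v_p − v_c1 = 222.0 m/s.

Δv ≈ 222 m/s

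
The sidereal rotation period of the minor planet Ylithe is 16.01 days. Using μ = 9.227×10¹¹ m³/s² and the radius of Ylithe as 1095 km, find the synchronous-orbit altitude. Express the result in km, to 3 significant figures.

h_sync ≈ 34400 km

T = 16.01 days = 1.383×10⁶ s.
A synchronous orbit has period T, so by Kepler's third law a = (μT²/4π²)^(1/3).
μT²/4π² = 9.227×10¹¹ × (1.383×10⁶)² / 39.48 = 4.472×10²² m³.
a = 3.550×10⁷ m = 35495 km.
Altitude h = a − R = 35495 − 1095 = 34400 km.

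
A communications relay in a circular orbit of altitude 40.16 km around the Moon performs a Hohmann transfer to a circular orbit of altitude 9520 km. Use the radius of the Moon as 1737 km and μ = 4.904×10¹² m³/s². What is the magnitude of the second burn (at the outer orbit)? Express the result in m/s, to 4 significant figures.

Δv ≈ 315.4 m/s

r₁ = 1737 + 40.16 = 1777.2 km = 1.7772×10⁶ m.
r₂ = 1737 + 9520 = 11257 km = 1.1257×10⁷ m.
Transfer ellipse a_t = (r₁ + r₂)/2 = 6.517×10⁶ m.
At r₁: circular v_c1 = √(μ/r₁) = 1661 m/s; transfer-perilune v_p = √[μ(2/r₁ − 1/a_t)] = 2183 m/s.
At r₂: circular v_c2 = √(μ/r₂) = 660.0 m/s; transfer-apolune v_a = √[μ(2/r₂ − 1/a_t)] = 344.7 m/s.
Δv₂ = v_c2 − v_a = 315.4 m/s.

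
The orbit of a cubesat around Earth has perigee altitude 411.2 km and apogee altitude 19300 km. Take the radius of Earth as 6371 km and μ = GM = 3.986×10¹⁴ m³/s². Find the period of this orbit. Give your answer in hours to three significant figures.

T ≈ 5.71 hours

r_p = 6371 + 411.2 = 6782.2 km = 6.7822×10⁶ m.
r_a = 6371 + 19300 = 25671 km = 2.5671×10⁷ m.
Semi-major axis a = (r_p + r_a)/2 = (6782.2 + 25671)/2 = 16227 km = 1.623×10⁷ m.
By Kepler's third law T = 2π√(a³/μ) = 2π × 3.274×10³ = 2.057×10⁴ s.
= 5.714 hours.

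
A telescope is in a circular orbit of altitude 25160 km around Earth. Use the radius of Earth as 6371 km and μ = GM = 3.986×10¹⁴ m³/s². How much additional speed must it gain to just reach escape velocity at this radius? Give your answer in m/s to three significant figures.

r = 6371 + 25160 = 31531 km = 3.1531×10⁷ m.
Circular speed v_c = √(μ/r) = 3555 m/s.
Escape speed v_esc = √(2μ/r) = √2 × v_c = 5028 m/s.
Δv = v_esc − v_c = 1473 m/s.

Δv ≈ 1470 m/s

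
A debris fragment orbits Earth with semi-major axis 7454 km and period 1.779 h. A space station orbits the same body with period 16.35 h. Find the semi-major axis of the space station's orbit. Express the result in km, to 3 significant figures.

Kepler's third law: a³ ∝ T², so a₂ = a₁ (T₂/T₁)^(2/3).
T₂/T₁ = 9.191, (T₂/T₁)^(2/3) = 4.388.
a₂ = 7454 × 4.388 = 32710 km.

a₂ ≈ 32700 km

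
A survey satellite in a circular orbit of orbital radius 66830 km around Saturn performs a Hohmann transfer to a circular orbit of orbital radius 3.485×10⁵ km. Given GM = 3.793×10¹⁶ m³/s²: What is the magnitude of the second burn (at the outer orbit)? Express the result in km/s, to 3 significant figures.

r₁ = 66830 km = 6.683×10⁷ m.
r₂ = 3.485×10⁵ km = 3.485×10⁸ m.
Transfer ellipse a_t = (r₁ + r₂)/2 = 2.077×10⁸ m.
At r₁: circular v_c1 = √(μ/r₁) = 23820 m/s; transfer-perikrone v_p = √[μ(2/r₁ − 1/a_t)] = 30860 m/s.
At r₂: circular v_c2 = √(μ/r₂) = 10430 m/s; transfer-apokrone v_a = √[μ(2/r₂ − 1/a_t)] = 5918 m/s.
Δv₂ = v_c2 − v_a = 4514 m/s.
= 4.514 km/s.

Δv ≈ 4.51 km/s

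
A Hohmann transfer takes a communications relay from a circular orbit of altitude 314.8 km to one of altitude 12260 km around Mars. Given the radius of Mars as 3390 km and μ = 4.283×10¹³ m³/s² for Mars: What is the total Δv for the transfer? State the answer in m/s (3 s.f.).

Δv_total ≈ 1550 m/s

r₁ = 3390 + 314.8 = 3704.8 km = 3.7048×10⁶ m.
r₂ = 3390 + 12260 = 15650 km = 1.5650×10⁷ m.
Transfer ellipse a_t = (r₁ + r₂)/2 = 9.677×10⁶ m.
At r₁: circular v_c1 = √(μ/r₁) = 3400 m/s; transfer-periapsis v_p = √[μ(2/r₁ − 1/a_t)] = 4324 m/s.
Δv₁ = v_p − v_c1 = 923.7 m/s.
At r₂: circular v_c2 = √(μ/r₂) = 1654 m/s; transfer-apoapsis v_a = √[μ(2/r₂ − 1/a_t)] = 1024 m/s.
Δv₂ = v_c2 − v_a = 630.7 m/s.
Total Δv = Δv₁ + Δv₂ = 1554 m/s.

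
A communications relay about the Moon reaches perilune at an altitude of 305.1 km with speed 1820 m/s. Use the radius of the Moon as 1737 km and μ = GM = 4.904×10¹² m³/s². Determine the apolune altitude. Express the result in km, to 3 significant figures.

r_p = 1737 + 305.1 = 2042.1 km = 2.042×10⁶ m.
Specific energy ε = v²/2 − μ/r = -7.452×10⁵ J/kg, so a = −μ/(2ε) = 3.290×10⁶ m.
The apsides satisfy r_p + r_a = 2a, so the apolune radius is 2a − r_p = 4.538×10⁶ m = 4538.2 km.
Apolune altitude = 4538.2 − 1737 = 2801.2 km.

apolune altitude ≈ 2800 km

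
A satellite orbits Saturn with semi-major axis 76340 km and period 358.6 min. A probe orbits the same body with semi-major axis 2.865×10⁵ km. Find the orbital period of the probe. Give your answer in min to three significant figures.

T₂ ≈ 2610 min

Kepler's third law: T² ∝ a³, so T₂ = T₁ (a₂/a₁)^(3/2).
a₂/a₁ = 3.753, (a₂/a₁)^(3/2) = 7.270.
T₂ = 358.6 × 7.270 = 2607 min.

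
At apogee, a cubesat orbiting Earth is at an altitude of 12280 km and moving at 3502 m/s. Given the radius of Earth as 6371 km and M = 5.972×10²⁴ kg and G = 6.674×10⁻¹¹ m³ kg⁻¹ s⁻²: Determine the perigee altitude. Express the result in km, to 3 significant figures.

perigee altitude ≈ 1130 km

μ = GM = 6.674×10⁻¹¹ × 5.972×10²⁴ = 3.986×10¹⁴ m³/s².
r_a = 6371 + 12280 = 18651 km = 1.865×10⁷ m.
Specific energy ε = v²/2 − μ/r = -1.524×10⁷ J/kg, so a = −μ/(2ε) = 1.308×10⁷ m.
The apsides satisfy r_p + r_a = 2a, so the perigee radius is 2a − r_a = 7.505×10⁶ m = 7505.5 km.
Perigee altitude = 7505.5 − 6371 = 1134.5 km.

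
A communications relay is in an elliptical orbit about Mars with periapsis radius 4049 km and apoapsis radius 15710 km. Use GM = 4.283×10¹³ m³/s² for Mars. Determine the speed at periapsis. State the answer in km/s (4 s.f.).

Semi-major axis a = (r_p + r_a)/2 = 9879.5 km = 9.880×10⁶ m.
Vis-viva: v² = μ(2/r − 1/a) = 4.283×10¹³ × (4.939×10⁻⁷ − 1.012×10⁻⁷) = 1.682×10⁷ m²/s².
v = 4101 m/s = 4.101 km/s.

v ≈ 4.101 km/s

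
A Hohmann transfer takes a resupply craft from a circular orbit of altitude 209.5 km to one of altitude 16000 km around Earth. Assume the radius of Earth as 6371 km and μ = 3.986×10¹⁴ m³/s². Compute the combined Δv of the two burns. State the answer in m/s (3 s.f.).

Δv_total ≈ 3270 m/s

r₁ = 6371 + 209.5 = 6580.5 km = 6.5805×10⁶ m.
r₂ = 6371 + 16000 = 22371 km = 2.2371×10⁷ m.
Transfer ellipse a_t = (r₁ + r₂)/2 = 1.448×10⁷ m.
At r₁: circular v_c1 = √(μ/r₁) = 7783 m/s; transfer-perigee v_p = √[μ(2/r₁ − 1/a_t)] = 9675 m/s.
Δv₁ = v_p − v_c1 = 1892 m/s.
At r₂: circular v_c2 = √(μ/r₂) = 4221 m/s; transfer-apogee v_a = √[μ(2/r₂ − 1/a_t)] = 2846 m/s.
Δv₂ = v_c2 − v_a = 1375 m/s.
Total Δv = Δv₁ + Δv₂ = 3267 m/s.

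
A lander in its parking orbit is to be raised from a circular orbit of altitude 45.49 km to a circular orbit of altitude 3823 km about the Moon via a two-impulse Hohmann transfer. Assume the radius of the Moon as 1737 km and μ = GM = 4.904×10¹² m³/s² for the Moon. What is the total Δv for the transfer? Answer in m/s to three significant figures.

r₁ = 1737 + 45.49 = 1782.5 km = 1.7825×10⁶ m.
r₂ = 1737 + 3823 = 5560.0 km = 5.5600×10⁶ m.
Transfer ellipse a_t = (r₁ + r₂)/2 = 3.671×10⁶ m.
At r₁: circular v_c1 = √(μ/r₁) = 1659 m/s; transfer-perilune v_p = √[μ(2/r₁ − 1/a_t)] = 2041 m/s.
Δv₁ = v_p − v_c1 = 382.6 m/s.
At r₂: circular v_c2 = √(μ/r₂) = 939.2 m/s; transfer-apolune v_a = √[μ(2/r₂ − 1/a_t)] = 654.4 m/s.
Δv₂ = v_c2 − v_a = 284.8 m/s.
Total Δv = Δv₁ + Δv₂ = 667.3 m/s.

Δv_total ≈ 667 m/s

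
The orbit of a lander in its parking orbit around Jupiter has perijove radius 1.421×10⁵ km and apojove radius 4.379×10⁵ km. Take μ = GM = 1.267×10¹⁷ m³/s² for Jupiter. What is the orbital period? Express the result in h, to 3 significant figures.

T ≈ 24.2 h

Semi-major axis a = (r_p + r_a)/2 = (1.4210×10⁵ + 4.3790×10⁵)/2 = 2.9000×10⁵ km = 2.900×10⁸ m.
By Kepler's third law T = 2π√(a³/μ) = 2π × 1.387×10⁴ = 8.717×10⁴ s.
= 24.22 h.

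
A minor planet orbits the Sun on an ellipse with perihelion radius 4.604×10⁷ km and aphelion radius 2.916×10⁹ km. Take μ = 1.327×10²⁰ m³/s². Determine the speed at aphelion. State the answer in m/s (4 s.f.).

v ≈ 1189 m/s

Semi-major axis a = (r_p + r_a)/2 = 1.4810×10⁹ km = 1.481×10¹² m.
Vis-viva: v² = μ(2/r − 1/a) = 1.327×10²⁰ × (6.859×10⁻¹³ − 6.752×10⁻¹³) = 1.415×10⁶ m²/s².
v = 1189 m/s.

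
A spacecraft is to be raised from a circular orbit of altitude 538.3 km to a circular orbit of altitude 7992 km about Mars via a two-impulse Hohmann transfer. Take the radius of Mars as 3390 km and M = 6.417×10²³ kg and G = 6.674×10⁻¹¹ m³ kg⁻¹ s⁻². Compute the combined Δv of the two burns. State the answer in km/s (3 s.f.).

μ = GM = 6.674×10⁻¹¹ × 6.417×10²³ = 4.283×10¹³ m³/s².
r₁ = 3390 + 538.3 = 3928.3 km = 3.9283×10⁶ m.
r₂ = 3390 + 7992 = 11382 km = 1.1382×10⁷ m.
Transfer ellipse a_t = (r₁ + r₂)/2 = 7.655×10⁶ m.
At r₁: circular v_c1 = √(μ/r₁) = 3302 m/s; transfer-periapsis v_p = √[μ(2/r₁ − 1/a_t)] = 4026 m/s.
Δv₁ = v_p − v_c1 = 724.3 m/s.
At r₂: circular v_c2 = √(μ/r₂) = 1940 m/s; transfer-apoapsis v_a = √[μ(2/r₂ − 1/a_t)] = 1390 m/s.
Δv₂ = v_c2 − v_a = 550.2 m/s.
Total Δv = Δv₁ + Δv₂ = 1275 m/s = 1.275 km/s.

Δv_total ≈ 1.27 km/s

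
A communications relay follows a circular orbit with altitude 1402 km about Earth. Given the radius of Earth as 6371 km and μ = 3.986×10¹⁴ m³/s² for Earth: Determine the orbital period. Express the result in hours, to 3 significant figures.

r = 6371 + 1402 = 7773.0 km = 7.7730×10⁶ m.
Kepler's third law: T = 2π√(r³/μ) = 2π√((7.773×10⁶)³ / 3.986×10¹⁴).
r³/μ = 1.178×10⁶ s², so T = 2π × 1.085×10³ = 6.820×10³ s.
Converting: 6.820×10³ s ÷ 3600 = 1.894 hours.

T ≈ 1.89 hours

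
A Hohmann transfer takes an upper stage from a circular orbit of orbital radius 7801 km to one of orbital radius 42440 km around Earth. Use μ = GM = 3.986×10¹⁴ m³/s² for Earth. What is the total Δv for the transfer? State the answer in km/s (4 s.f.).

r₁ = 7801 km = 7.801×10⁶ m.
r₂ = 42440 km = 4.244×10⁷ m.
Transfer ellipse a_t = (r₁ + r₂)/2 = 2.512×10⁷ m.
At r₁: circular v_c1 = √(μ/r₁) = 7148 m/s; transfer-perigee v_p = √[μ(2/r₁ − 1/a_t)] = 9291 m/s.
Δv₁ = v_p − v_c1 = 2143 m/s.
At r₂: circular v_c2 = √(μ/r₂) = 3065 m/s; transfer-apogee v_a = √[μ(2/r₂ − 1/a_t)] = 1708 m/s.
Δv₂ = v_c2 − v_a = 1357 m/s.
Total Δv = Δv₁ + Δv₂ = 3500 m/s = 3.500 km/s.

Δv_total ≈ 3.500 km/s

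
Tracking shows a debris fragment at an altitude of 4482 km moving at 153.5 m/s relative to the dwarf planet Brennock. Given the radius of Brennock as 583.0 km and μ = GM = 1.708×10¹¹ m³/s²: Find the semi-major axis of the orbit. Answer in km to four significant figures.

r = 583.0 + 4482 = 5065.0 km = 5.065×10⁶ m.
Vis-viva rearranged: 1/a = 2/r − v²/μ = 3.949×10⁻⁷ − 1.380×10⁻⁷ = 2.569×10⁻⁷ m⁻¹.
a = 3.892×10⁶ m = 3892.3 km.

a ≈ 3892 km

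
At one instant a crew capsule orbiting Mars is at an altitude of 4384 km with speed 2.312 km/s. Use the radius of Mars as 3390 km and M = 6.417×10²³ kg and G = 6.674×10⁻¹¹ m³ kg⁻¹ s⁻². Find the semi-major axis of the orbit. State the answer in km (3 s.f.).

a ≈ 7550 km

μ = GM = 6.674×10⁻¹¹ × 6.417×10²³ = 4.283×10¹³ m³/s².
r = 3390 + 4384 = 7774.0 km = 7.774×10⁶ m.
Specific orbital energy ε = v²/2 − μ/r = (2312)²/2 − 4.283×10¹³/7.774×10⁶ = -2.836×10⁶ J/kg.
Since ε = −μ/(2a), a = −μ/(2ε) = 7.550×10⁶ m = 7549.7 km.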